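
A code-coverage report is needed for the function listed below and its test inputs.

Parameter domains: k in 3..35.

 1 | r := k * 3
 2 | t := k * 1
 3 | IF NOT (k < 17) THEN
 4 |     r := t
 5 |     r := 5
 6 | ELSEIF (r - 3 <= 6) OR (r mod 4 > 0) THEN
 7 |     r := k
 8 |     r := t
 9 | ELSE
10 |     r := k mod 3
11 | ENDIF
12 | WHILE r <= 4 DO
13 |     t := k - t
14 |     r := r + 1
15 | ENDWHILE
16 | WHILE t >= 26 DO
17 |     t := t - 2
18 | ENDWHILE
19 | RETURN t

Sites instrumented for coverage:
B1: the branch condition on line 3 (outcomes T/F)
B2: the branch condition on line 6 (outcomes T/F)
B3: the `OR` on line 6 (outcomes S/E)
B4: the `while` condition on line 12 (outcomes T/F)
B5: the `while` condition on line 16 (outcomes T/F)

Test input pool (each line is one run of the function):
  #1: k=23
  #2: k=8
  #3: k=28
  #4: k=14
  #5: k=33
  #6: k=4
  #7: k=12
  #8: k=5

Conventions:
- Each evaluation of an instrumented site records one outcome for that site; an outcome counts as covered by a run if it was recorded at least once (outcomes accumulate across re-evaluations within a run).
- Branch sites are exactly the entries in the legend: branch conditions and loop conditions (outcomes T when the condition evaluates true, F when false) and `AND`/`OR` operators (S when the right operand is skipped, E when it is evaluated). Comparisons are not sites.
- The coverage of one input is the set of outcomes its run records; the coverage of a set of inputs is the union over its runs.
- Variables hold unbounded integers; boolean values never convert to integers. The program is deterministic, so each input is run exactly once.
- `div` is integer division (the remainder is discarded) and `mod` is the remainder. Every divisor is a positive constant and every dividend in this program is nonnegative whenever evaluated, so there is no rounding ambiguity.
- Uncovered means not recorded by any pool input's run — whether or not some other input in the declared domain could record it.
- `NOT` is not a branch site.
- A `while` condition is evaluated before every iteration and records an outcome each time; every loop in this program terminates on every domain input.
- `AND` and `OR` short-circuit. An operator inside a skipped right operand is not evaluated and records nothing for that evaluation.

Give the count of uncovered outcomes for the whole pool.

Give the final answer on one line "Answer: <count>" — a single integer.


test 1 (k=23) fires B1->T, B4->F, B5->F; hits B1=T, B4=F, B5=F
test 2 (k=8) fires B1->F, B3->E, B2->F, B4->T, B4->T, B4->T, B4->F, B5->F; hits B1=F, B2=F, B3=E, B4=T, B4=F, B5=F
test 3 (k=28) fires B1->T, B4->F, B5->T, B5->T, B5->F; hits B1=T, B4=F, B5=T, B5=F
test 4 (k=14) fires B1->F, B3->E, B2->T, B4->F, B5->F; hits B1=F, B2=T, B3=E, B4=F, B5=F
test 5 (k=33) fires B1->T, B4->F, B5->T, B5->T, B5->T, B5->T, B5->F; hits B1=T, B4=F, B5=T, B5=F
test 6 (k=4) fires B1->F, B3->E, B2->F, B4->T, B4->T, B4->T, B4->T, B4->F, B5->F; hits B1=F, B2=F, B3=E, B4=T, B4=F, B5=F
test 7 (k=12) fires B1->F, B3->E, B2->F, B4->T, B4->T, B4->T, B4->T, B4->T, B4->F, B5->F; hits B1=F, B2=F, B3=E, B4=T, B4=F, B5=F
test 8 (k=5) fires B1->F, B3->E, B2->T, B4->F, B5->F; hits B1=F, B2=T, B3=E, B4=F, B5=F
union over the pool: B1=T, B1=F, B2=T, B2=F, B3=E, B4=T, B4=F, B5=T, B5=F
uncovered (1 of 10): B3=S
Answer: 1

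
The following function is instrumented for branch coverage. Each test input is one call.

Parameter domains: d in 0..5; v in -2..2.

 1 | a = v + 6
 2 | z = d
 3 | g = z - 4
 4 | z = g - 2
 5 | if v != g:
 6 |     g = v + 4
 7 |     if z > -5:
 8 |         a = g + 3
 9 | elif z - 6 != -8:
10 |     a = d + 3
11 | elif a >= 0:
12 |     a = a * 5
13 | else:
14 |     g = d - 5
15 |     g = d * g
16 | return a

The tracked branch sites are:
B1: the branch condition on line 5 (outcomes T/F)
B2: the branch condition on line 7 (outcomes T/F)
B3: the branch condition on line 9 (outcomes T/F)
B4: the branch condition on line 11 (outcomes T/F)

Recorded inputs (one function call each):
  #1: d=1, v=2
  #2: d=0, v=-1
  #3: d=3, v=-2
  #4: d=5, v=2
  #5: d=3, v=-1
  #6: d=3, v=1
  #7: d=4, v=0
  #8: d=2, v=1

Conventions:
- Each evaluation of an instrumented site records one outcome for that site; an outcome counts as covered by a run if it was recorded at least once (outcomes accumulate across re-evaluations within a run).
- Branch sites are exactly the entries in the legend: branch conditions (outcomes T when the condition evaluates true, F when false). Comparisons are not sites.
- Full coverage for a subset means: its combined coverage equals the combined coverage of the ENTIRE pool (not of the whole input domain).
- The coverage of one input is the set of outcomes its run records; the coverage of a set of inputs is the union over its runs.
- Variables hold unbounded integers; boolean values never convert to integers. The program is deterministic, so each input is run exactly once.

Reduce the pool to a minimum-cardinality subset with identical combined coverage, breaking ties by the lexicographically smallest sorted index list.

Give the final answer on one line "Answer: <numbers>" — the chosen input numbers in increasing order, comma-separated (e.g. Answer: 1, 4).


test 1 (d=1, v=2) fires B1->T, B2->F; hits B1=T, B2=F
test 2 (d=0, v=-1) fires B1->T, B2->F; hits B1=T, B2=F
test 3 (d=3, v=-2) fires B1->T, B2->T; hits B1=T, B2=T
test 4 (d=5, v=2) fires B1->T, B2->T; hits B1=T, B2=T
test 5 (d=3, v=-1) fires B1->F, B3->T; hits B1=F, B3=T
test 6 (d=3, v=1) fires B1->T, B2->T; hits B1=T, B2=T
test 7 (d=4, v=0) fires B1->F, B3->F, B4->T; hits B1=F, B3=F, B4=T
test 8 (d=2, v=1) fires B1->T, B2->T; hits B1=T, B2=T
pool-wide coverage (7 outcomes): B1=T, B1=F, B2=T, B2=F, B3=T, B3=F, B4=T
checked all size-1 subsets: none covers 7 outcomes (max 3/7)
checked all size-2 subsets: none covers 7 outcomes (max 5/7)
checked all size-3 subsets: none covers 7 outcomes (max 6/7)
the canonical winner is {1, 3, 5, 7}: size 4, full 7-outcome coverage, earliest index list among size-4 covers
Answer: 1, 3, 5, 7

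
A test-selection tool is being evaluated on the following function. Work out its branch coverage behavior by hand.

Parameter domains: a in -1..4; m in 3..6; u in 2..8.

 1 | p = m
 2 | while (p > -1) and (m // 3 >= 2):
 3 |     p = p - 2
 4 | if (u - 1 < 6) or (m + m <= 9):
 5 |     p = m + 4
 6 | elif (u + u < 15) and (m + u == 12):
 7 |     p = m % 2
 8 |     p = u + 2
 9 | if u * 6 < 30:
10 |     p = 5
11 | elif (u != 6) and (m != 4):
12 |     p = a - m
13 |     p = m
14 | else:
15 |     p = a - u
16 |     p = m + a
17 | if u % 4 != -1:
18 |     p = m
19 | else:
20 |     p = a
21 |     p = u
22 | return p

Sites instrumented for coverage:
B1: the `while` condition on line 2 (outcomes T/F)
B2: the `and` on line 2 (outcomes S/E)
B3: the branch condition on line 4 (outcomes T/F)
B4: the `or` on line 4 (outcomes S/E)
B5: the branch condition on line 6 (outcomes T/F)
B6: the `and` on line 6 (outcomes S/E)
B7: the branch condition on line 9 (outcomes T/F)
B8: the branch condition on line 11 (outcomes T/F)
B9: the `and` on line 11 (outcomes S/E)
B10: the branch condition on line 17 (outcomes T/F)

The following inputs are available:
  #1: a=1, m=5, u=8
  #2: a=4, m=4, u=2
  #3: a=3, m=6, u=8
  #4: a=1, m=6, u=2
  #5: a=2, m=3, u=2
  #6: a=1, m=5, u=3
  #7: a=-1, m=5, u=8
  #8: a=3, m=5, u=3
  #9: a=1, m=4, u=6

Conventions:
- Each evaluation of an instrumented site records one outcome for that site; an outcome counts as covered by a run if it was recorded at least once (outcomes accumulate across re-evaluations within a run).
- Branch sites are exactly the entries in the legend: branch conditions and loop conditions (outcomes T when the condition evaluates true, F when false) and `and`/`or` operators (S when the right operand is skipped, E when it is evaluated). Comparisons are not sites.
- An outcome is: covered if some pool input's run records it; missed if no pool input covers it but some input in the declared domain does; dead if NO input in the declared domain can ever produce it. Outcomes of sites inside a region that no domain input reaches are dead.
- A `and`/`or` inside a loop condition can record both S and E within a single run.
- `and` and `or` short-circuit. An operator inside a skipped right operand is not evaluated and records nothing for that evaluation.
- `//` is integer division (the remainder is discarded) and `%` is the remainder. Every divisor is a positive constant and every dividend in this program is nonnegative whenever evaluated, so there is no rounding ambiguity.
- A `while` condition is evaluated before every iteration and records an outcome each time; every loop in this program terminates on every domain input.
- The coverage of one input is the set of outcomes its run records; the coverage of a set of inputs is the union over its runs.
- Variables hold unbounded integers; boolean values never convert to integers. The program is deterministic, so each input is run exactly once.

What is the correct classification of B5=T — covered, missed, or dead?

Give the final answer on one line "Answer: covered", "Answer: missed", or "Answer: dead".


no pool input records B5=T
but domain input (a=-1, m=5, u=7) does record it -> reachable, so missed
Answer: missed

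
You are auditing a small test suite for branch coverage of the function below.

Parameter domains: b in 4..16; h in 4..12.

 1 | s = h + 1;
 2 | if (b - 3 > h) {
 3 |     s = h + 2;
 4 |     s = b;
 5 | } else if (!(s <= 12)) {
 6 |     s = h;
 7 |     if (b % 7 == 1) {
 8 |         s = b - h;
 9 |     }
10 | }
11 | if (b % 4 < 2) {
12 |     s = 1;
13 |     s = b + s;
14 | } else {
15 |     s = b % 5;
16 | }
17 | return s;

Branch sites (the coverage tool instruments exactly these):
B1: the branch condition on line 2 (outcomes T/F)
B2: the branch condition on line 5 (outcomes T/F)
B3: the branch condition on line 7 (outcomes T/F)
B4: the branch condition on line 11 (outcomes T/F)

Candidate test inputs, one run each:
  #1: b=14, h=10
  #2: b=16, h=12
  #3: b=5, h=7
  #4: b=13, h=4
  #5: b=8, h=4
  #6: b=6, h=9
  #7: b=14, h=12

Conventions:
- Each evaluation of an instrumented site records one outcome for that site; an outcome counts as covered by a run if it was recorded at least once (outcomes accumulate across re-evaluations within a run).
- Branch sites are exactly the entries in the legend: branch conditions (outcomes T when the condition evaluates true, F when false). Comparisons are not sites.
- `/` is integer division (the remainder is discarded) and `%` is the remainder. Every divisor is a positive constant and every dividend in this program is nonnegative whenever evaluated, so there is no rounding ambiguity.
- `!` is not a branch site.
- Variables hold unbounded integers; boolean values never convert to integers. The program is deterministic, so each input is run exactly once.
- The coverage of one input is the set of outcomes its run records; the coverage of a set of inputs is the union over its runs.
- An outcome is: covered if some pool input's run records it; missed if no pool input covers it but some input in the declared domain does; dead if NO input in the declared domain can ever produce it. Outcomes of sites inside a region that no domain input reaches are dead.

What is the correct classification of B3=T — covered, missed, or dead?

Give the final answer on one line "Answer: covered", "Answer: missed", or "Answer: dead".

no pool input records B3=T
but domain input (b=8, h=12) does record it -> reachable, so missed

Answer: missed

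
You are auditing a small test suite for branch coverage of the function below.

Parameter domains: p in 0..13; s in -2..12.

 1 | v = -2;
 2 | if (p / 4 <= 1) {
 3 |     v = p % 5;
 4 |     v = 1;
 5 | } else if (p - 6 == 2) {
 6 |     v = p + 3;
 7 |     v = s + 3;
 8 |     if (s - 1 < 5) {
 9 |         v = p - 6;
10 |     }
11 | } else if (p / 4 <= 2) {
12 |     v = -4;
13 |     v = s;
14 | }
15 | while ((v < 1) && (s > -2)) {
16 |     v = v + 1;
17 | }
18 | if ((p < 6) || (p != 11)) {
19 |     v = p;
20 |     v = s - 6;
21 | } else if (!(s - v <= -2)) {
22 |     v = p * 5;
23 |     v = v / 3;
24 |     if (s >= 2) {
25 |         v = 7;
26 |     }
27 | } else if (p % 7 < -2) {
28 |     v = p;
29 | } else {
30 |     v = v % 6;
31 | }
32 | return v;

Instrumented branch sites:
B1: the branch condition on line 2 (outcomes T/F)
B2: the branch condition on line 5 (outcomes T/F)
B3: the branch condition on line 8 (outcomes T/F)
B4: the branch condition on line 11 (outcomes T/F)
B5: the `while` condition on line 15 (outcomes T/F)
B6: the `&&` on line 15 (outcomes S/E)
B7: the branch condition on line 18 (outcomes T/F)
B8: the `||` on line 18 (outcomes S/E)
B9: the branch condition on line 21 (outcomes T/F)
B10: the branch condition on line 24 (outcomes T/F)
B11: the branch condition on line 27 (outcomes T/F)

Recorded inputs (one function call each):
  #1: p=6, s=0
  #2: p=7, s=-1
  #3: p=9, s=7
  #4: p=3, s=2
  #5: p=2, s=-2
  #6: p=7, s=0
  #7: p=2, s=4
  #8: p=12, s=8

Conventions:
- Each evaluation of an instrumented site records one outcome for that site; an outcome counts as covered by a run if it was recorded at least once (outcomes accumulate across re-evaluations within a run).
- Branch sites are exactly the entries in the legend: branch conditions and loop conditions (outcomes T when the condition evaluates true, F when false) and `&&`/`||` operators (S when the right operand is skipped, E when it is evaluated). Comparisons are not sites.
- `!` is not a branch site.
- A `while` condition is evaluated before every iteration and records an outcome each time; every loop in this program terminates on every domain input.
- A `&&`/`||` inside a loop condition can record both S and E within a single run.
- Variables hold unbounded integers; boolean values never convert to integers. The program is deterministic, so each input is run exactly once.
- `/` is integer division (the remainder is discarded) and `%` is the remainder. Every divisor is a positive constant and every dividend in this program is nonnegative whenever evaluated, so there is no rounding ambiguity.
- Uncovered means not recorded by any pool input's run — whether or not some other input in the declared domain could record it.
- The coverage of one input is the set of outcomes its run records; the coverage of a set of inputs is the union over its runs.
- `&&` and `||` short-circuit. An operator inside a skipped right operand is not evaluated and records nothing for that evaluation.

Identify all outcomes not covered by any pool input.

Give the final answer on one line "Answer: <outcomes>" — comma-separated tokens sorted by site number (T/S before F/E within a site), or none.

input #1 (p=6, s=0): events B1->T, B6->S, B5->F, B8->E, B7->T; covers B1=T, B5=F, B6=S, B7=T, B8=E
input #2 (p=7, s=-1): events B1->T, B6->S, B5->F, B8->E, B7->T; covers B1=T, B5=F, B6=S, B7=T, B8=E
input #3 (p=9, s=7): events B1->F, B2->F, B4->T, B6->S, B5->F, B8->E, B7->T; covers B1=F, B2=F, B4=T, B5=F, B6=S, B7=T, B8=E
input #4 (p=3, s=2): events B1->T, B6->S, B5->F, B8->S, B7->T; covers B1=T, B5=F, B6=S, B7=T, B8=S
input #5 (p=2, s=-2): events B1->T, B6->S, B5->F, B8->S, B7->T; covers B1=T, B5=F, B6=S, B7=T, B8=S
input #6 (p=7, s=0): events B1->T, B6->S, B5->F, B8->E, B7->T; covers B1=T, B5=F, B6=S, B7=T, B8=E
input #7 (p=2, s=4): events B1->T, B6->S, B5->F, B8->S, B7->T; covers B1=T, B5=F, B6=S, B7=T, B8=S
input #8 (p=12, s=8): events B1->F, B2->F, B4->F, B6->E, B5->T, B6->E, B5->T, B6->E, B5->T, B6->S, B5->F, B8->E, B7->T; covers B1=F, B2=F, B4=F, B5=T, B5=F, B6=S, B6=E, B7=T, B8=E
union over the pool: B1=T, B1=F, B2=F, B4=T, B4=F, B5=T, B5=F, B6=S, B6=E, B7=T, B8=S, B8=E
uncovered (10 of 22): B2=T, B3=T, B3=F, B7=F, B9=T, B9=F, B10=T, B10=F, B11=T, B11=F

Answer: B2=T, B3=T, B3=F, B7=F, B9=T, B9=F, B10=T, B10=F, B11=T, B11=F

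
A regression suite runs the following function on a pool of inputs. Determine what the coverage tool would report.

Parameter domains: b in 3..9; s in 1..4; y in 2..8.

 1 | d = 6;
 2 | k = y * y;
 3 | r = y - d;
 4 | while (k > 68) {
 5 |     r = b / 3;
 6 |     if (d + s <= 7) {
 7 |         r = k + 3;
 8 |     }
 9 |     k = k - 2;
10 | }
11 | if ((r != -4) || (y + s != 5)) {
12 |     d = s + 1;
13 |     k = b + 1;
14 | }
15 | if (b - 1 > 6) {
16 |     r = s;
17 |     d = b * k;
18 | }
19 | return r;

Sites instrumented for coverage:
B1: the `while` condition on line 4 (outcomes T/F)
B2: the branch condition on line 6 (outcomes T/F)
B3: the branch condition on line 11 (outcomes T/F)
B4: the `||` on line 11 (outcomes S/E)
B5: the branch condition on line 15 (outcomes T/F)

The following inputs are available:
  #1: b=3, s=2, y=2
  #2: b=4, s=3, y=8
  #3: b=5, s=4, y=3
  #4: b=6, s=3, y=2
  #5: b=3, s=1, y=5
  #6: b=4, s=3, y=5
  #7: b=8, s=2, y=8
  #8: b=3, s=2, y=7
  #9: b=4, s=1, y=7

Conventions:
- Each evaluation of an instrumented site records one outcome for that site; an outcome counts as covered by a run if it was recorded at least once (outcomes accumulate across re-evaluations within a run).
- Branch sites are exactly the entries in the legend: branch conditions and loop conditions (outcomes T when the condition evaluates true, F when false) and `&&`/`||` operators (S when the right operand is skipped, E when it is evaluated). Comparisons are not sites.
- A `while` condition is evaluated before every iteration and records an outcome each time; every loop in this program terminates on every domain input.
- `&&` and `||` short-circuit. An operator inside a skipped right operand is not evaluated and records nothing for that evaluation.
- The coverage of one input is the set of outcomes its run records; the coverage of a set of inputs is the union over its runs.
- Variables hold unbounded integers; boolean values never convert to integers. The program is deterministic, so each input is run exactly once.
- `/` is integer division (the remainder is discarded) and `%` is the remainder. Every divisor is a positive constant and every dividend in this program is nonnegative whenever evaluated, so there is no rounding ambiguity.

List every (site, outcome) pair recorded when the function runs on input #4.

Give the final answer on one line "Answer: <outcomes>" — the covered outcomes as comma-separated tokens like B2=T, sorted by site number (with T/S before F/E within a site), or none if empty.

Running input #4 (b=6, s=3, y=2), event by event:
  B1->F, B4->E, B3->F, B5->F
distinct outcomes covered: B1=F, B3=F, B4=E, B5=F

Answer: B1=F, B3=F, B4=E, B5=F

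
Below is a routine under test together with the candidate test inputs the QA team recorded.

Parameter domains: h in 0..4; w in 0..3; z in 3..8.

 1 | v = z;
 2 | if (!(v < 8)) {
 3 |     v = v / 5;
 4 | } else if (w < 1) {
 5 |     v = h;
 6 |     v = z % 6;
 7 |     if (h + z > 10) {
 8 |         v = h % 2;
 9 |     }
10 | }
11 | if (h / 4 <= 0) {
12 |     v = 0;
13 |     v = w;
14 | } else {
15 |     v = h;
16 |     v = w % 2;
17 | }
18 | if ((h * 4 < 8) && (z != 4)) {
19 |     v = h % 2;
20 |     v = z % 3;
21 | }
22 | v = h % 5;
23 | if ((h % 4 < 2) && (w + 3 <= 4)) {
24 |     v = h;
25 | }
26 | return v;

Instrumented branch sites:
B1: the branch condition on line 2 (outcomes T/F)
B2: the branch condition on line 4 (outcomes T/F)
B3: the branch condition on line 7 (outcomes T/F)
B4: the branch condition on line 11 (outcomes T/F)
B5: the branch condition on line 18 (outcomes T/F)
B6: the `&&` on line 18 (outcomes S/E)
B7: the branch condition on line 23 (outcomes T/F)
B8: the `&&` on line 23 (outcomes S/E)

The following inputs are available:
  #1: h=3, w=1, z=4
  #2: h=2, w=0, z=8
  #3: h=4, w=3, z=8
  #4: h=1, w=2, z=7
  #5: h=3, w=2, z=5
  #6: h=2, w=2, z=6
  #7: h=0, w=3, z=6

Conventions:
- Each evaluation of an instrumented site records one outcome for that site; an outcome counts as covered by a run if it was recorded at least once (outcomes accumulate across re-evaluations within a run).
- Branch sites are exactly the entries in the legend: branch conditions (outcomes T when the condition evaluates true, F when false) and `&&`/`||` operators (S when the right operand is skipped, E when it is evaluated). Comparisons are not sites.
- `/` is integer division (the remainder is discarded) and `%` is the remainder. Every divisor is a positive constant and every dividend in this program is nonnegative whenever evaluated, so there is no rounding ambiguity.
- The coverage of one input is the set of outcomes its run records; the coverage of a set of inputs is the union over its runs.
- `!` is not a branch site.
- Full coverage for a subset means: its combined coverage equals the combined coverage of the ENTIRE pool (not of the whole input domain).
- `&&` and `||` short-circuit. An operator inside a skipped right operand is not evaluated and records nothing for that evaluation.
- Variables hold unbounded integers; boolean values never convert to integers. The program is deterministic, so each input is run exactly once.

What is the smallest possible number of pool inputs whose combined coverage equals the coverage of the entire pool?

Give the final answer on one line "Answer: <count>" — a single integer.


input #1, h=3, w=1, z=4: events B1->F, B2->F, B4->T, B6->S, B5->F, B8->S, B7->F; outcomes B1=F, B2=F, B4=T, B5=F, B6=S, B7=F, B8=S
input #2, h=2, w=0, z=8: events B1->T, B4->T, B6->S, B5->F, B8->S, B7->F; outcomes B1=T, B4=T, B5=F, B6=S, B7=F, B8=S
input #3, h=4, w=3, z=8: events B1->T, B4->F, B6->S, B5->F, B8->E, B7->F; outcomes B1=T, B4=F, B5=F, B6=S, B7=F, B8=E
input #4, h=1, w=2, z=7: events B1->F, B2->F, B4->T, B6->E, B5->T, B8->E, B7->F; outcomes B1=F, B2=F, B4=T, B5=T, B6=E, B7=F, B8=E
input #5, h=3, w=2, z=5: events B1->F, B2->F, B4->T, B6->S, B5->F, B8->S, B7->F; outcomes B1=F, B2=F, B4=T, B5=F, B6=S, B7=F, B8=S
input #6, h=2, w=2, z=6: events B1->F, B2->F, B4->T, B6->S, B5->F, B8->S, B7->F; outcomes B1=F, B2=F, B4=T, B5=F, B6=S, B7=F, B8=S
input #7, h=0, w=3, z=6: events B1->F, B2->F, B4->T, B6->E, B5->T, B8->E, B7->F; outcomes B1=F, B2=F, B4=T, B5=T, B6=E, B7=F, B8=E
the full pool covers 12 outcomes: B1=T, B1=F, B2=F, B4=T, B4=F, B5=T, B5=F, B6=S, B6=E, B7=F, B8=S, B8=E
no size-1 subset reaches all 12 outcomes (best union: 7/12)
no size-2 subset reaches all 12 outcomes (best union: 11/12)
at size 3, {1, 3, 4} reaches all 12 outcomes; every lexicographically earlier size-3 subset fails
Answer: 3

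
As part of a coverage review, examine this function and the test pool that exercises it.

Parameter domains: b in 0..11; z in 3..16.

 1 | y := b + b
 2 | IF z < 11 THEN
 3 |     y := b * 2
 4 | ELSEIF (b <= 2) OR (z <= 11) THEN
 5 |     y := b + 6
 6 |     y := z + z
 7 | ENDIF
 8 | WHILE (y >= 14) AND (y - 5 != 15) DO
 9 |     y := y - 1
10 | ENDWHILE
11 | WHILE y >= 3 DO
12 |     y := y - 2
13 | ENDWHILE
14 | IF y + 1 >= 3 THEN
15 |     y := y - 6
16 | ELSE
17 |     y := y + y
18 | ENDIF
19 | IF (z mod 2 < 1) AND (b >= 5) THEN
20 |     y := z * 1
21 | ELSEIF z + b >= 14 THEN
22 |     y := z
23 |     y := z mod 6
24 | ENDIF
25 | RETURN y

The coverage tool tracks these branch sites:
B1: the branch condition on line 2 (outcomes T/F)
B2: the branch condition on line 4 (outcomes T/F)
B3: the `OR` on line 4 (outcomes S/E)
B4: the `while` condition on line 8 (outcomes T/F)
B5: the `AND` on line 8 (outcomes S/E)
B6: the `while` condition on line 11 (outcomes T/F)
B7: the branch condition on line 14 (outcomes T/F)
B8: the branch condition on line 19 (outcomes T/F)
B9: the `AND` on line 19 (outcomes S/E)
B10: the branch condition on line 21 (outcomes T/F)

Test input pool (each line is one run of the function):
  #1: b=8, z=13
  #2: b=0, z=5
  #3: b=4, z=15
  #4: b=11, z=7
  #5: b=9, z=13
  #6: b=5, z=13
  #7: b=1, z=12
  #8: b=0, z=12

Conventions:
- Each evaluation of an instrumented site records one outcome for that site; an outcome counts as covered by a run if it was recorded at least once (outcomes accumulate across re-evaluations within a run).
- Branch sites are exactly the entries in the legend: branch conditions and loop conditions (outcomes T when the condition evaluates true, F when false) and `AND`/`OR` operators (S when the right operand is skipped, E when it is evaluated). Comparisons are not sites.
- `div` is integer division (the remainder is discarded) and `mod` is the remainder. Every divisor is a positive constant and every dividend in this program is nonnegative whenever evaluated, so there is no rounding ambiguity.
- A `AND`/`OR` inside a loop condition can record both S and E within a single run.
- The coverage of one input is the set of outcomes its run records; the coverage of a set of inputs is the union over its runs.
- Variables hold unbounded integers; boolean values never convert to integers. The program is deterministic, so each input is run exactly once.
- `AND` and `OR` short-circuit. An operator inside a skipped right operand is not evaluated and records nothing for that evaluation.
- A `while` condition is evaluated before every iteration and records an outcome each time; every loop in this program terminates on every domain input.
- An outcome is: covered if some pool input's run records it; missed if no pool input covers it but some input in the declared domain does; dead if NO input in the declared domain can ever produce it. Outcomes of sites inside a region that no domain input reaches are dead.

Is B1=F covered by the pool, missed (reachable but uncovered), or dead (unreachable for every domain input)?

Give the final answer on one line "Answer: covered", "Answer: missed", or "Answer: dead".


B1=F is recorded by pool input(s) 1, 3, 5, 6, 7, 8 -> covered
Answer: covered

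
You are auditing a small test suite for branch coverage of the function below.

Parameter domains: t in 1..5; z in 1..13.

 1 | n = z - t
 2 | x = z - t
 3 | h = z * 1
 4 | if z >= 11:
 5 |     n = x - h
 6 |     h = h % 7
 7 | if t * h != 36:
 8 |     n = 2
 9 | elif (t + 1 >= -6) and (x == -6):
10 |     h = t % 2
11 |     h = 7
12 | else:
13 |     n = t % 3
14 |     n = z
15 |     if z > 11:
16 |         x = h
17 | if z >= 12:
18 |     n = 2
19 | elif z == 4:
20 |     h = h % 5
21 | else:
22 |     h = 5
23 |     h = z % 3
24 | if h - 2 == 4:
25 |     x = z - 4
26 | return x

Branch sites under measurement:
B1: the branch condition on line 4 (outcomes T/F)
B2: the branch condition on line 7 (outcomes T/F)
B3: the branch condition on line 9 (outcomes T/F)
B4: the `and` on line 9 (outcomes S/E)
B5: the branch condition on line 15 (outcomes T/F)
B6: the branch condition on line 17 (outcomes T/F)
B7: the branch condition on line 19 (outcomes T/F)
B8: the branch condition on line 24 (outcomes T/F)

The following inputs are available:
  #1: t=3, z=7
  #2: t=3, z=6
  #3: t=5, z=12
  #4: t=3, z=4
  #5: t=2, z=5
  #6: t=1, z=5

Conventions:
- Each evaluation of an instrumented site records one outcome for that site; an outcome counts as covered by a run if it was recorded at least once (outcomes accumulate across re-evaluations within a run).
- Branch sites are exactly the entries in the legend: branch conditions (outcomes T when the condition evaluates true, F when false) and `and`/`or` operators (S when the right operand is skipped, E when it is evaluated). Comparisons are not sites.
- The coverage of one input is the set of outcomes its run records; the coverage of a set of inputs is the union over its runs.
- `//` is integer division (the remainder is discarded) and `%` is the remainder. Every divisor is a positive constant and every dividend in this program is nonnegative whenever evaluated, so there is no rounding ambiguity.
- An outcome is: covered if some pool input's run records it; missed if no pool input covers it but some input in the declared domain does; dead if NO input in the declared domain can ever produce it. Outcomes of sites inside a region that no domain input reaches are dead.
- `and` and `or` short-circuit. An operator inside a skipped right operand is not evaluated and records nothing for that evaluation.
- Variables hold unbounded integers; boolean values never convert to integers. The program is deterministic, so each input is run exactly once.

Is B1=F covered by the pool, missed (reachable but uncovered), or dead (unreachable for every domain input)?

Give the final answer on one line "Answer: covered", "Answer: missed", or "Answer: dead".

B1=F is recorded by pool input(s) 1, 2, 4, 5, 6 -> covered

Answer: covered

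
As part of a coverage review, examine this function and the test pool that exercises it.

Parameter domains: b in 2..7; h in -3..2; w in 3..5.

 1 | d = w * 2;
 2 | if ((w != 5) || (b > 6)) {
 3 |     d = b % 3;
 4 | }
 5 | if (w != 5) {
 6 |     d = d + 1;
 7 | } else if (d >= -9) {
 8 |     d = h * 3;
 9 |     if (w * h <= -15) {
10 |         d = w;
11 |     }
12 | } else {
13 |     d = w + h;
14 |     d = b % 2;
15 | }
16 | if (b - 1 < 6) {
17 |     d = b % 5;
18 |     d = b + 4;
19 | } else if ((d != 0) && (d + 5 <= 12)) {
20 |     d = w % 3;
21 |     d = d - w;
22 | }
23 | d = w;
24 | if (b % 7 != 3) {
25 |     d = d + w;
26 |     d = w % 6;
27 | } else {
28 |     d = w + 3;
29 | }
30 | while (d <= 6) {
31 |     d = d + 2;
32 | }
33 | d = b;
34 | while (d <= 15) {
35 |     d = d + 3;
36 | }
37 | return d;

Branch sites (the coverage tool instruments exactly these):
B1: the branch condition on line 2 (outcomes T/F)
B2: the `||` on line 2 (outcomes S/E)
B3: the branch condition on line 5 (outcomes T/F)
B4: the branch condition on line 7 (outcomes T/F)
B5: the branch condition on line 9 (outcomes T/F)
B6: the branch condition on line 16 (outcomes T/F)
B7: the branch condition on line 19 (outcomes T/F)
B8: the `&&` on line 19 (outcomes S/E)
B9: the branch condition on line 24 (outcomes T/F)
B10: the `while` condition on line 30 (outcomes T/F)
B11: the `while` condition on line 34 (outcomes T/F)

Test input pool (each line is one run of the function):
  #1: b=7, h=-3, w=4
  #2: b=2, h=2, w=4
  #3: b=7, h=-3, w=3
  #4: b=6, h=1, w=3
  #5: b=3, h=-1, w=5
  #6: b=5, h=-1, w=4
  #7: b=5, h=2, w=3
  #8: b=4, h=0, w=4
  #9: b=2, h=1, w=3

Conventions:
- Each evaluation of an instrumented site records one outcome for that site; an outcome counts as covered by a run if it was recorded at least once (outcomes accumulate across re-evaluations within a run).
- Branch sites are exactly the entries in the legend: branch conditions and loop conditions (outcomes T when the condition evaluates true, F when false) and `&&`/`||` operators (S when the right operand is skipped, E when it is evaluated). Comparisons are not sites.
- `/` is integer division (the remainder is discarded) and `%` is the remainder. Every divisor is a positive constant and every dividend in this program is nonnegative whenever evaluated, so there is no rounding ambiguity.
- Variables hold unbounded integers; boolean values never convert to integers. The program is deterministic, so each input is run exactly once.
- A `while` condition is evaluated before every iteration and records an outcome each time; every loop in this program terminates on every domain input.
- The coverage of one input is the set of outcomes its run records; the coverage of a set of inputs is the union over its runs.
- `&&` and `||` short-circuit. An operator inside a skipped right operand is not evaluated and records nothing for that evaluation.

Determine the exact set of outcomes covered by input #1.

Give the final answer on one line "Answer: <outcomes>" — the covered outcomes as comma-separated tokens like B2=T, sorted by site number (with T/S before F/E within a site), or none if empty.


Running input #1 (b=7, h=-3, w=4), event by event:
  B2->S, B1->T, B3->T, B6->F, B8->E, B7->T, B9->T, B10->T, B10->T, B10->F
  B11->T, B11->T, B11->T, B11->F
deduplicating events, the covered set is: B1=T, B2=S, B3=T, B6=F, B7=T, B8=E, B9=T, B10=T, B10=F, B11=T, B11=F
Answer: B1=T, B2=S, B3=T, B6=F, B7=T, B8=E, B9=T, B10=T, B10=F, B11=T, B11=F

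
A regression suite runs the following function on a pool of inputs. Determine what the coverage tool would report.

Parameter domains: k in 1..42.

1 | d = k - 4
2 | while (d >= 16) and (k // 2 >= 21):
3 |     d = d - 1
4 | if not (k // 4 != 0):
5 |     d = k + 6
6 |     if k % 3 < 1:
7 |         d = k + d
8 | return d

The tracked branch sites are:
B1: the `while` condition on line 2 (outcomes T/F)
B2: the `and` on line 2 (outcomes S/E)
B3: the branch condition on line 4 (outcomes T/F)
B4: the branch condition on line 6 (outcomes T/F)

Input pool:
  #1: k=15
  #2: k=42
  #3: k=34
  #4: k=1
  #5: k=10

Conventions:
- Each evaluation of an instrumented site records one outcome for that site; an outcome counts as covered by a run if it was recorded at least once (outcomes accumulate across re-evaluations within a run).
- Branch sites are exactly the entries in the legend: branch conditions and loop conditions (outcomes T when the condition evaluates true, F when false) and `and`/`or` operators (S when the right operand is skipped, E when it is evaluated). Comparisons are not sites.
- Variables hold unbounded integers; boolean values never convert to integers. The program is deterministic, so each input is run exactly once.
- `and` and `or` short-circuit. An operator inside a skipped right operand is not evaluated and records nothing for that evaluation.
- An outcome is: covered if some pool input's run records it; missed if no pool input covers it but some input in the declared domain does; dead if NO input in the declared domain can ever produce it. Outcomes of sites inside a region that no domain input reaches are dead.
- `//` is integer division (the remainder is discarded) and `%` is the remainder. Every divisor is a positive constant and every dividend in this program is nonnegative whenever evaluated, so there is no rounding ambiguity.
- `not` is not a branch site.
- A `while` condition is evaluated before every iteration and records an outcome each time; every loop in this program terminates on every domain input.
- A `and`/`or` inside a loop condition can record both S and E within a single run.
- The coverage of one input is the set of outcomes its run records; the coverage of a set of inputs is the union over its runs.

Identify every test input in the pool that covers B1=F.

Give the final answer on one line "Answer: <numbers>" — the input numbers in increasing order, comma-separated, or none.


input #1 (k=15): produces B1=F
input #2 (k=42): produces B1=F
input #3 (k=34): produces B1=F
input #4 (k=1): produces B1=F
input #5 (k=10): produces B1=F
Answer: 1, 2, 3, 4, 5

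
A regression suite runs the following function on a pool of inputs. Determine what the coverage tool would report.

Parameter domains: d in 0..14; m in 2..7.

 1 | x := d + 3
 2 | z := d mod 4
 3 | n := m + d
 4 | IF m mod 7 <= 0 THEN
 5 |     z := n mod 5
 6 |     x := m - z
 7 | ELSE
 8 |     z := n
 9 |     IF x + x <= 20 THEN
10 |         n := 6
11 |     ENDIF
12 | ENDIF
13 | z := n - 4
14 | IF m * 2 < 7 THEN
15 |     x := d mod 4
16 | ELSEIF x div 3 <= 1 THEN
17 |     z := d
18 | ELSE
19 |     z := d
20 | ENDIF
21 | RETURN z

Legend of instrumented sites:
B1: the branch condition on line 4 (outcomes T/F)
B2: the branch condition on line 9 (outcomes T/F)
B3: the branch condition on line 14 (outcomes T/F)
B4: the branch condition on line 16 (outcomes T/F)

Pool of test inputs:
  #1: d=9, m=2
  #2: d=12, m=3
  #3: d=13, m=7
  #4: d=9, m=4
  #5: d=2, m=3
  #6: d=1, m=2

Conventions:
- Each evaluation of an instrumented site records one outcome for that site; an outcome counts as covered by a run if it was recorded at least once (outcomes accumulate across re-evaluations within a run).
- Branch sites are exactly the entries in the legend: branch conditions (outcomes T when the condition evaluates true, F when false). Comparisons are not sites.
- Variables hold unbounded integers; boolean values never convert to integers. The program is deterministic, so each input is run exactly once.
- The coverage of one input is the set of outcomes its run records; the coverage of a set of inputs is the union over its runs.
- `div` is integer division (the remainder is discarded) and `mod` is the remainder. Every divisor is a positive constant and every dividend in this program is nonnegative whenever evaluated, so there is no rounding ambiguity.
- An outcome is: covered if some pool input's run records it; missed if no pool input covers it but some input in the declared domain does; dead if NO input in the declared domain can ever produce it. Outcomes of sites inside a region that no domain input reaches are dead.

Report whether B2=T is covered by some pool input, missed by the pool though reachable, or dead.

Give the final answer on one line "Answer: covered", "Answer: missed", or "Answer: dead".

B2=T is recorded by pool input(s) 5, 6 -> covered

Answer: covered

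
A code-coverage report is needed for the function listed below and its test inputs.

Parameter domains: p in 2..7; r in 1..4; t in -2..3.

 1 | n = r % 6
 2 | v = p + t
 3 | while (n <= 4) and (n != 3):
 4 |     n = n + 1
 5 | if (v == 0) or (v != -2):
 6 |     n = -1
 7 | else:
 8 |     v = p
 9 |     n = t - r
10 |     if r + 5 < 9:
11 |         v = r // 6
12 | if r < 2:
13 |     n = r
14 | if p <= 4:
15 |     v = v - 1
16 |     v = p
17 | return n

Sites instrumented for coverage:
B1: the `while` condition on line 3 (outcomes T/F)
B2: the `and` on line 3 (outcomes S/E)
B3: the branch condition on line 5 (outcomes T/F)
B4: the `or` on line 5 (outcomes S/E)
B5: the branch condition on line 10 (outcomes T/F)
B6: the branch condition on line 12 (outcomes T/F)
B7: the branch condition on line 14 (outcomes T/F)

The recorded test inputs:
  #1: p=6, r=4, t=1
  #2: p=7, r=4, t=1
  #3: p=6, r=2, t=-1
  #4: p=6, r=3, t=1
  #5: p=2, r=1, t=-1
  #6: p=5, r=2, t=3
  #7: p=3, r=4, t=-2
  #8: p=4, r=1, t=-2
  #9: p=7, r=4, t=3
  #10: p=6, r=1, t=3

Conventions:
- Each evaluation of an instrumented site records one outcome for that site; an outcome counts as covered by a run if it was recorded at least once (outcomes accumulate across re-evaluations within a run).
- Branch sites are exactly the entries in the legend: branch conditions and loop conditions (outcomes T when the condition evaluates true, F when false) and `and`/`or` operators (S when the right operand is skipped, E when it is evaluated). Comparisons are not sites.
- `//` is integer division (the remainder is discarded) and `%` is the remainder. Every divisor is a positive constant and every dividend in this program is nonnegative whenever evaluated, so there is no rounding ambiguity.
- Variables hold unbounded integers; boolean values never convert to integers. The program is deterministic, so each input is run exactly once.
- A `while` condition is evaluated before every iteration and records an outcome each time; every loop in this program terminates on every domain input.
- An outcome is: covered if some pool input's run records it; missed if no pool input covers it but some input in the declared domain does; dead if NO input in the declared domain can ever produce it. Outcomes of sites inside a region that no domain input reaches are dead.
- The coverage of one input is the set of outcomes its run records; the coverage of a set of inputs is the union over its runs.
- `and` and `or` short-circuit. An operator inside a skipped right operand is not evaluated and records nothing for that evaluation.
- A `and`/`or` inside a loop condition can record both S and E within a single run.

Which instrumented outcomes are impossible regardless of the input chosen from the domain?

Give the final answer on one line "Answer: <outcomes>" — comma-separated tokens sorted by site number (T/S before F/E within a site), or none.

sweeping the full domain (144 inputs) for each outcome:
  B3=F: no domain input ever produces it -> dead
  B5=T: no domain input ever produces it -> dead
  B5=F: no domain input ever produces it -> dead
  reachable outcomes have witnesses, e.g. B1=T (e.g. p=2, r=1, t=-2), B1=F (e.g. p=2, r=1, t=-2), B2=S (e.g. p=2, r=4, t=-2), B2=E (e.g. p=2, r=1, t=-2)

Answer: B3=F, B5=T, B5=F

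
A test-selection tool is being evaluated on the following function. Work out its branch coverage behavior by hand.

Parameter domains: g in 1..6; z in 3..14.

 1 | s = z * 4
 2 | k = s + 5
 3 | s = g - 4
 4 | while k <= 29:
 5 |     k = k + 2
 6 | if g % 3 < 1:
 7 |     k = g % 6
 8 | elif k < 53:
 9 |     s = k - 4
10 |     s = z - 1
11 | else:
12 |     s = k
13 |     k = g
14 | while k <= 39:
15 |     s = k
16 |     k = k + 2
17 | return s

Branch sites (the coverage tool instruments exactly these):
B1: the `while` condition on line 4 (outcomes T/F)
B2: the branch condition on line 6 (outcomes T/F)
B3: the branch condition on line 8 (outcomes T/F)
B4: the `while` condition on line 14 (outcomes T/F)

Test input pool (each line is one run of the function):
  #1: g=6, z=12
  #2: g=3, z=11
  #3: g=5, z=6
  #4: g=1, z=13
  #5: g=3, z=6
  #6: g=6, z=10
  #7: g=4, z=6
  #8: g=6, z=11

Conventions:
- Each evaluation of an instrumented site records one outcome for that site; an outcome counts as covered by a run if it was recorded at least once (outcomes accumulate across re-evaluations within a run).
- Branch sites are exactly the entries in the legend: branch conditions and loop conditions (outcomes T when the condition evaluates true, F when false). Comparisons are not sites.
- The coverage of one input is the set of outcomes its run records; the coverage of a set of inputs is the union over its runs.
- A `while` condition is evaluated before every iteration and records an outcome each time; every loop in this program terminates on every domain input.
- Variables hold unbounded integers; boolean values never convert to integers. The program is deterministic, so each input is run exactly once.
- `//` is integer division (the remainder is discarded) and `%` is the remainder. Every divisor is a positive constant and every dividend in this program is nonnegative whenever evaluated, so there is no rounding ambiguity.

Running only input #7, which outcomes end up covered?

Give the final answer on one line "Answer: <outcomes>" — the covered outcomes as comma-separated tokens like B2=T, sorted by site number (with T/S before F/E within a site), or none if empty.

Running input #7 (g=4, z=6), event by event:
  B1->T, B1->F, B2->F, B3->T, B4->T, B4->T, B4->T, B4->T, B4->T, B4->F
distinct outcomes covered: B1=T, B1=F, B2=F, B3=T, B4=T, B4=F

Answer: B1=T, B1=F, B2=F, B3=T, B4=T, B4=F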